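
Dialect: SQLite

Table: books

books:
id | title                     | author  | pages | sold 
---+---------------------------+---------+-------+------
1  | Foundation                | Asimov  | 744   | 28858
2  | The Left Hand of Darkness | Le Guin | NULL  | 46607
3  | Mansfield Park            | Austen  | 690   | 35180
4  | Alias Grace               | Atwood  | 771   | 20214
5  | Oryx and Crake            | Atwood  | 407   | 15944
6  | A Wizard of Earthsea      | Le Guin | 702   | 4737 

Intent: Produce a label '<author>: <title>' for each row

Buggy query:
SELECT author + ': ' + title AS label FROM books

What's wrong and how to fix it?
Bug: SQLite uses || for string concatenation; + coerces text to numbers (yielding 0)

Fix: Replace + with || to concatenate text

Corrected query:
SELECT author || ': ' || title AS label FROM books

Result:
label                             
----------------------------------
Asimov: Foundation                
Le Guin: The Left Hand of Darkness
Austen: Mansfield Park            
Atwood: Alias Grace               
Atwood: Oryx and Crake            
Le Guin: A Wizard of Earthsea     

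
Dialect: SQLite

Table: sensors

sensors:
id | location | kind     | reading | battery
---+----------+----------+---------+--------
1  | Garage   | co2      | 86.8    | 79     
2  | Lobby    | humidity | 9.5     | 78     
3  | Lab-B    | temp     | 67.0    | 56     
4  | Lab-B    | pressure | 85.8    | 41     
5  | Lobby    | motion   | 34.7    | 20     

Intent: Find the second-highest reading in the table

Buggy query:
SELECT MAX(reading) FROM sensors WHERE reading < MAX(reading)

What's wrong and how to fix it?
Bug: MAX(reading) on the right of the comparison is an aggregate-in-WHERE error

Fix: Compute the overall MAX in a subquery, then take MAX of rows below it

Corrected query:
SELECT MAX(reading) FROM sensors WHERE reading < (SELECT MAX(reading) FROM sensors)

Result:
MAX(reading)
------------
85.8        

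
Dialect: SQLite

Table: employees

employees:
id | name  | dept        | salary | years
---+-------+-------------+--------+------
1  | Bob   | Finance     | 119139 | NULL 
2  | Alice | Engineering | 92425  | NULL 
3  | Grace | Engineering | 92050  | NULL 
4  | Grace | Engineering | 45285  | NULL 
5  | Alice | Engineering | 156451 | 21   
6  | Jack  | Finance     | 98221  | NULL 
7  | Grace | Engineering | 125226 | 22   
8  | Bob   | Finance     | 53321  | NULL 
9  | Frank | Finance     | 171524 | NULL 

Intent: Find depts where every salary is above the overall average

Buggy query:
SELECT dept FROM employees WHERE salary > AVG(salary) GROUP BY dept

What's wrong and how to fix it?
Bug: AVG() is an aggregate; it can't sit directly in WHERE

Fix: Use a subquery for AVG and a HAVING MIN(...) filter so the condition holds for every row in the group

Corrected query:
SELECT dept FROM employees GROUP BY dept HAVING MIN(salary) > (SELECT AVG(salary) FROM employees)

Result:
(no rows)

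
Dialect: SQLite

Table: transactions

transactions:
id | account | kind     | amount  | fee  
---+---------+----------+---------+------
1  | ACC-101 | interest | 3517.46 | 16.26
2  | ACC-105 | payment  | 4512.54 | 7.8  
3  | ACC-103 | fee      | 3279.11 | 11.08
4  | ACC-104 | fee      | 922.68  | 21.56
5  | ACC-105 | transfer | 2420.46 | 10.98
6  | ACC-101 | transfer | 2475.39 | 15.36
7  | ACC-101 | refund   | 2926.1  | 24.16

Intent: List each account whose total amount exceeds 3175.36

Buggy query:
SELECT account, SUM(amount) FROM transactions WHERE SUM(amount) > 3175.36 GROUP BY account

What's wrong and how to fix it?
Bug: SUM(amount) is an aggregate, but WHERE filters rows before aggregation

Fix: Use HAVING (which filters groups after aggregation) instead of WHERE

Corrected query:
SELECT account, SUM(amount) FROM transactions GROUP BY account HAVING SUM(amount) > 3175.36

Result:
account | SUM(amount)
--------+------------
ACC-101 | 8918.95    
ACC-103 | 3279.11    
ACC-105 | 6933       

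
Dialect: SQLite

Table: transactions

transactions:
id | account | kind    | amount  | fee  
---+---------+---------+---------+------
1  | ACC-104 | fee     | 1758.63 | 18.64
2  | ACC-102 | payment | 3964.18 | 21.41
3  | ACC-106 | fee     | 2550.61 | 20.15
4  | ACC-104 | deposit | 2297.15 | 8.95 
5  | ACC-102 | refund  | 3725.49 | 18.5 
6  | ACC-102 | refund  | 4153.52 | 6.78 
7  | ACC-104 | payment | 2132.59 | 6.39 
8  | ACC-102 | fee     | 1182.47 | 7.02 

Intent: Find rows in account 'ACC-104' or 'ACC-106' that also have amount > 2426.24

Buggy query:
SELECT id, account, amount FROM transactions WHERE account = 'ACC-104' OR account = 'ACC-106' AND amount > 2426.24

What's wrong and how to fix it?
Bug: Without parentheses, AND is evaluated before OR, so the amount filter only applies to the 'ACC-106' branch

Fix: Group the OR with parentheses (or use IN), then AND the threshold

Corrected query:
SELECT id, account, amount FROM transactions WHERE (account = 'ACC-104' OR account = 'ACC-106') AND amount > 2426.24

Result:
id | account | amount 
---+---------+--------
3  | ACC-106 | 2550.61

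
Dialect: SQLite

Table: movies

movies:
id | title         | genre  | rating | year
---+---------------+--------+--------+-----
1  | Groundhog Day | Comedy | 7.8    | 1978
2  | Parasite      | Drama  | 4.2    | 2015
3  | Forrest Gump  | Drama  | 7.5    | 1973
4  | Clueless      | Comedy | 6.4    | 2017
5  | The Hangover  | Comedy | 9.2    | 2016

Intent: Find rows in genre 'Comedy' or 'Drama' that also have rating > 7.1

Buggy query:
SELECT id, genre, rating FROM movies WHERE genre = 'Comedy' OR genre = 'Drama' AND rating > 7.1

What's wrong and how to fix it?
Bug: AND binds tighter than OR, so this parses as genre = 'Comedy' OR (genre = 'Drama' AND rating > 7.1)

Fix: Add parentheses around the OR so the AND applies to both alternatives

Corrected query:
SELECT id, genre, rating FROM movies WHERE (genre = 'Comedy' OR genre = 'Drama') AND rating > 7.1

Result:
id | genre  | rating
---+--------+-------
1  | Comedy | 7.8   
3  | Drama  | 7.5   
5  | Comedy | 9.2   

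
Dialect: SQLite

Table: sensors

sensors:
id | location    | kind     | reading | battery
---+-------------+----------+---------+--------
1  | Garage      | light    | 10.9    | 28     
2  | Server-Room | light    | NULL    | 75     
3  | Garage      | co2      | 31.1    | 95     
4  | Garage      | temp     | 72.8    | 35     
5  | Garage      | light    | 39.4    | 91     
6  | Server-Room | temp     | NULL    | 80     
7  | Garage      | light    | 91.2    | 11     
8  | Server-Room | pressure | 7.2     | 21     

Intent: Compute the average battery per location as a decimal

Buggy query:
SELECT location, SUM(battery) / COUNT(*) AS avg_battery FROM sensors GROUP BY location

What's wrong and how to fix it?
Bug: SUM(battery) and COUNT(*) are both integers; the division truncates the fractional part

Fix: Multiply by 1.0 (or CAST to REAL) to force floating-point division

Corrected query:
SELECT location, SUM(battery) * 1.0 / COUNT(*) AS avg_battery FROM sensors GROUP BY location

Result:
location    | avg_battery
------------+------------
Garage      | 52         
Server-Room | 58.666667  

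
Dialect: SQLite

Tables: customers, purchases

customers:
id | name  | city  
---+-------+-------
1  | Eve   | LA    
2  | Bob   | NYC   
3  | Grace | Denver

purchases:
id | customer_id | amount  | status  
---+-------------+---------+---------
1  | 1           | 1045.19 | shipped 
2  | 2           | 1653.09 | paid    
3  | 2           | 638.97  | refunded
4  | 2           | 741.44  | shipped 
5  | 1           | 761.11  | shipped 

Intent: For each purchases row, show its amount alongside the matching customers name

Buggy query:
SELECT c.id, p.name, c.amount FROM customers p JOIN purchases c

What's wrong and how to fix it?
Bug: Missing join condition: each purchases row is matched to all customers rows instead of just its own

Fix: Add ON c.customer_id = p.id to the JOIN

Corrected query:
SELECT c.id, p.name, c.amount FROM customers p JOIN purchases c ON c.customer_id = p.id

Result:
id | name | amount 
---+------+--------
1  | Eve  | 1045.19
2  | Bob  | 1653.09
3  | Bob  | 638.97 
4  | Bob  | 741.44 
5  | Eve  | 761.11 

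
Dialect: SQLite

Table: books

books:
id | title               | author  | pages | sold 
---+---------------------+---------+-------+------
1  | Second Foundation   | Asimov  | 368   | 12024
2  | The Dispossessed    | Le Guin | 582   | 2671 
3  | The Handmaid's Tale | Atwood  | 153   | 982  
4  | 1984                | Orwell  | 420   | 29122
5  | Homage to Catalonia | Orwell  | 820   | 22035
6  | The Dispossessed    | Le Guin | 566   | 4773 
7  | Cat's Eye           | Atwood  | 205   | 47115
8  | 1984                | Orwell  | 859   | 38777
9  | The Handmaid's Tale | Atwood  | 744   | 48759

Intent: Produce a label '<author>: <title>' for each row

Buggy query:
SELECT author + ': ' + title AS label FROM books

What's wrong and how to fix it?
Bug: '+' is numeric addition; on text columns SQLite converts them to 0 instead of concatenating

Fix: Replace + with || to concatenate text

Corrected query:
SELECT author || ': ' || title AS label FROM books

Result:
label                      
---------------------------
Asimov: Second Foundation  
Le Guin: The Dispossessed  
Atwood: The Handmaid's Tale
Orwell: 1984               
Orwell: Homage to Catalonia
Le Guin: The Dispossessed  
Atwood: Cat's Eye          
Orwell: 1984               
Atwood: The Handmaid's Tale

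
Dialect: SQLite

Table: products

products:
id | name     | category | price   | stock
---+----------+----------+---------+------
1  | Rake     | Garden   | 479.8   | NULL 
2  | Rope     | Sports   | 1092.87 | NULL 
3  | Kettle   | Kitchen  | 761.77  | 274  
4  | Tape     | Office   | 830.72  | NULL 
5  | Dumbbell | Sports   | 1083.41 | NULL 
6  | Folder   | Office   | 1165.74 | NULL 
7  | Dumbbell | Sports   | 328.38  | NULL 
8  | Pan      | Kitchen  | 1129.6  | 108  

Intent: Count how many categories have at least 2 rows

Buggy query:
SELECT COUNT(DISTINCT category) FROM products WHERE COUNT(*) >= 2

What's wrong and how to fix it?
Bug: COUNT(*) cannot appear in WHERE; the per-group count doesn't exist yet

Fix: Use a subquery that GROUPs and filters with HAVING, then count its rows

Corrected query:
SELECT COUNT(*) FROM (SELECT category FROM products GROUP BY category HAVING COUNT(*) >= 2)

Result:
COUNT(*)
--------
3       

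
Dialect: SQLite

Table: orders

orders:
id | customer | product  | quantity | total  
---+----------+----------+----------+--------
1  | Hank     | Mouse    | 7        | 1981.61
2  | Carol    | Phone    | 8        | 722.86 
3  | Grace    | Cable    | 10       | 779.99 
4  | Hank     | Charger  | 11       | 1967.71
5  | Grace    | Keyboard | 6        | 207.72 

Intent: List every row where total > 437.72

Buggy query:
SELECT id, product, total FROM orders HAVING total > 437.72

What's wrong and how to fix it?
Bug: This is a non-aggregate query (no GROUP BY, no aggregates), so in SQLite the HAVING clause is invalid here; a row-level condition belongs in WHERE

Fix: Use WHERE for row-level filtering

Corrected query:
SELECT id, product, total FROM orders WHERE total > 437.72

Result:
id | product | total  
---+---------+--------
1  | Mouse   | 1981.61
2  | Phone   | 722.86 
3  | Cable   | 779.99 
4  | Charger | 1967.71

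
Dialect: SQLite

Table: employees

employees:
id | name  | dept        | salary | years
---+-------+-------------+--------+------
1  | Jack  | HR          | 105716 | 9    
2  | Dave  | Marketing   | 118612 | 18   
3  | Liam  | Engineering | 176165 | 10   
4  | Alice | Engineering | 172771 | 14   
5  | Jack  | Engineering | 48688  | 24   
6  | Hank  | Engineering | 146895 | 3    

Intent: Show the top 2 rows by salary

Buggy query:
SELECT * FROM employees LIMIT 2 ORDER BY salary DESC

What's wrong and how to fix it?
Bug: ORDER BY cannot follow LIMIT; LIMIT is the final clause

Fix: Swap the clauses: ORDER BY first, then LIMIT

Corrected query:
SELECT * FROM employees ORDER BY salary DESC LIMIT 2

Result:
id | name  | dept        | salary | years
---+-------+-------------+--------+------
3  | Liam  | Engineering | 176165 | 10   
4  | Alice | Engineering | 172771 | 14   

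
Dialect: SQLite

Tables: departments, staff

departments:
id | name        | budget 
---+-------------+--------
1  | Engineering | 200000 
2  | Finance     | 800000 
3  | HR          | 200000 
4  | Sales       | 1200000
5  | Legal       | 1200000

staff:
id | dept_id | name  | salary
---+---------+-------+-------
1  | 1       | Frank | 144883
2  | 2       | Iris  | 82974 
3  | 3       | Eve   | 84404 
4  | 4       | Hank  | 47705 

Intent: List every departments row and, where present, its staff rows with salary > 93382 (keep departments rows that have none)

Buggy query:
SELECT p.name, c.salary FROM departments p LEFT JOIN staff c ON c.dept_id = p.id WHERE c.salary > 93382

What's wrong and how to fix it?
Bug: A WHERE condition on the right-hand table after LEFT JOIN drops unmatched parents

Fix: Put 'c.salary > 93382' in the JOIN's ON clause instead of WHERE

Corrected query:
SELECT p.name, c.salary FROM departments p LEFT JOIN staff c ON c.dept_id = p.id AND c.salary > 93382

Result:
name        | salary
------------+-------
Engineering | 144883
Finance     | NULL  
HR          | NULL  
Sales       | NULL  
Legal       | NULL  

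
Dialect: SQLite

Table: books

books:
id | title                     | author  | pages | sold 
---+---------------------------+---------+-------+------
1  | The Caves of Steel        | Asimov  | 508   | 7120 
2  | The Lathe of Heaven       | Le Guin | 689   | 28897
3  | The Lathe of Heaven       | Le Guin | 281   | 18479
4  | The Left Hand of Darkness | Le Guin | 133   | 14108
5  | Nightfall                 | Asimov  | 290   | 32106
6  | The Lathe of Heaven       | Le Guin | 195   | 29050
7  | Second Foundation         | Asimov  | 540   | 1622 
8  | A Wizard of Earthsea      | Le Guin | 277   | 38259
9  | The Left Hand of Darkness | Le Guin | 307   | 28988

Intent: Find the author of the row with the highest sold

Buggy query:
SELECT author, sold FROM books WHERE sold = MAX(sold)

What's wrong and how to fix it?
Bug: WHERE is evaluated per row; an aggregate over the whole table isn't defined there

Fix: Wrap MAX in a scalar subquery so WHERE compares against a single value

Corrected query:
SELECT author, sold FROM books WHERE sold = (SELECT MAX(sold) FROM books)

Result:
author  | sold 
--------+------
Le Guin | 38259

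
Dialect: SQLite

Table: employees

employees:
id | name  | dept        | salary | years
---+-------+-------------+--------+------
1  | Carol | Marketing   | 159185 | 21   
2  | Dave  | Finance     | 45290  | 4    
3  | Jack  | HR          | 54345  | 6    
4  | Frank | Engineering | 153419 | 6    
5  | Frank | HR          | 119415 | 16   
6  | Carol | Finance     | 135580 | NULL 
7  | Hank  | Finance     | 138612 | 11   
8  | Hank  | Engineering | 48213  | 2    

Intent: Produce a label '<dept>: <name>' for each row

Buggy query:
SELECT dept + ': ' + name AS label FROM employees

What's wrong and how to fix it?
Bug: '+' is numeric addition; on text columns SQLite converts them to 0 instead of concatenating

Fix: Use the || operator for string concatenation

Corrected query:
SELECT dept || ': ' || name AS label FROM employees

Result:
label             
------------------
Marketing: Carol  
Finance: Dave     
HR: Jack          
Engineering: Frank
HR: Frank         
Finance: Carol    
Finance: Hank     
Engineering: Hank 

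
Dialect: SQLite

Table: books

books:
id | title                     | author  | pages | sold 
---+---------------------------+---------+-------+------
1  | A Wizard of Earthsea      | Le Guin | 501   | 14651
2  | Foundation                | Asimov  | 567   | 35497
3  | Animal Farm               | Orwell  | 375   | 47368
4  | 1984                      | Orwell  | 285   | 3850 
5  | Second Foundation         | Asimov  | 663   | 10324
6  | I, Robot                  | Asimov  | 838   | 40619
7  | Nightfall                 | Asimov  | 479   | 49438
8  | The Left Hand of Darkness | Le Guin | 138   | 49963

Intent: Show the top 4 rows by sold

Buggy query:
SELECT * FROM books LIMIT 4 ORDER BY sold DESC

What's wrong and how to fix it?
Bug: ORDER BY cannot follow LIMIT; LIMIT is the final clause

Fix: Swap the clauses: ORDER BY first, then LIMIT

Corrected query:
SELECT * FROM books ORDER BY sold DESC LIMIT 4

Result:
id | title                     | author  | pages | sold 
---+---------------------------+---------+-------+------
8  | The Left Hand of Darkness | Le Guin | 138   | 49963
7  | Nightfall                 | Asimov  | 479   | 49438
3  | Animal Farm               | Orwell  | 375   | 47368
6  | I, Robot                  | Asimov  | 838   | 40619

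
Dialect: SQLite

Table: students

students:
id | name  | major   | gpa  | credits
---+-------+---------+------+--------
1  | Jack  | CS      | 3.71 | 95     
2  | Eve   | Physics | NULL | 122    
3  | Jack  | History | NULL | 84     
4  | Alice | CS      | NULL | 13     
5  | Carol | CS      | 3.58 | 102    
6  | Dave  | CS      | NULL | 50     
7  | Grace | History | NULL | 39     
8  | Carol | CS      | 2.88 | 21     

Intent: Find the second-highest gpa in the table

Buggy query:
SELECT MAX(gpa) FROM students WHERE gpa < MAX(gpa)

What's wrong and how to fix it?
Bug: The inner MAX is an aggregate inside WHERE, which is not allowed

Fix: Compute the overall MAX in a subquery, then take MAX of rows below it

Corrected query:
SELECT MAX(gpa) FROM students WHERE gpa < (SELECT MAX(gpa) FROM students)

Result:
MAX(gpa)
--------
3.58    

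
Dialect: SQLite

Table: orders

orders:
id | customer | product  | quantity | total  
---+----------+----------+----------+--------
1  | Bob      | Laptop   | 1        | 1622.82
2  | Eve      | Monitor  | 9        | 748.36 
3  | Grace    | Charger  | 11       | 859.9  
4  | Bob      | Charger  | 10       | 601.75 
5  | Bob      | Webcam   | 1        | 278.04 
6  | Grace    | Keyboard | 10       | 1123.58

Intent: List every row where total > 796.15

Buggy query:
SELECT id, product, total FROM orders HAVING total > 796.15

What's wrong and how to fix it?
Bug: HAVING filters the output of aggregation, but this query has no GROUP BY and no aggregate functions, so SQLite rejects it (HAVING clause on a non-aggregate query); the condition here is per row

Fix: Use WHERE for row-level filtering

Corrected query:
SELECT id, product, total FROM orders WHERE total > 796.15

Result:
id | product  | total  
---+----------+--------
1  | Laptop   | 1622.82
3  | Charger  | 859.9  
6  | Keyboard | 1123.58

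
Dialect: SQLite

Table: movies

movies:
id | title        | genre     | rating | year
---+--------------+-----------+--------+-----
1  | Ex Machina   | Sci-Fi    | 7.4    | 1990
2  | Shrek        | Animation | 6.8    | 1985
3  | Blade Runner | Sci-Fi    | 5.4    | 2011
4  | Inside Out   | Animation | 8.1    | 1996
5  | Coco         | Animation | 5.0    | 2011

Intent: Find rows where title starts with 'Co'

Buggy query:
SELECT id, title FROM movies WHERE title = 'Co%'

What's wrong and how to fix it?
Bug: '=' compares the literal string including the % character; pattern matching needs LIKE

Fix: Use LIKE for wildcard pattern matching

Corrected query:
SELECT id, title FROM movies WHERE title LIKE 'Co%'

Result:
id | title
---+------
5  | Coco 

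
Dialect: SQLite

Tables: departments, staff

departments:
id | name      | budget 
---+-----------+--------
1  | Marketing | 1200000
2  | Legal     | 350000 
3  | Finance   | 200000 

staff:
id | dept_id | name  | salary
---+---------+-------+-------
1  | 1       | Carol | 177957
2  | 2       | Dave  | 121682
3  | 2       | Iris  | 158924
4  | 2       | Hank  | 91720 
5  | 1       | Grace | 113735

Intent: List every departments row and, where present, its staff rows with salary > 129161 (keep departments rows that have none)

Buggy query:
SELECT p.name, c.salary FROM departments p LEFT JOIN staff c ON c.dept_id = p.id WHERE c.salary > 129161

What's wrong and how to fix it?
Bug: A WHERE condition on the right-hand table after LEFT JOIN drops unmatched parents

Fix: Move the right-table condition into the ON clause so unmatched parents are kept

Corrected query:
SELECT p.name, c.salary FROM departments p LEFT JOIN staff c ON c.dept_id = p.id AND c.salary > 129161

Result:
name      | salary
----------+-------
Marketing | 177957
Legal     | 158924
Finance   | NULL  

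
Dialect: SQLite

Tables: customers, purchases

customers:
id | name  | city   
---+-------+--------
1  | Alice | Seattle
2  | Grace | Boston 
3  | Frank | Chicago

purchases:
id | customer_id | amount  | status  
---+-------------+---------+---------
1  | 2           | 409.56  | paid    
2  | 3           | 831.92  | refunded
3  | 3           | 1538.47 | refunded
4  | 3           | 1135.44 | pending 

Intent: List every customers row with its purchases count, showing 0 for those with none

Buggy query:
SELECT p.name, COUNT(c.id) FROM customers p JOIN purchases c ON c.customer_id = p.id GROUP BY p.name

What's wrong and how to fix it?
Bug: INNER JOIN drops customers rows that have no matching purchases rows

Fix: Switch to LEFT JOIN to retain unmatched parent rows

Corrected query:
SELECT p.name, COUNT(c.id) FROM customers p LEFT JOIN purchases c ON c.customer_id = p.id GROUP BY p.name

Result:
name  | COUNT(c.id)
------+------------
Alice | 0          
Frank | 3          
Grace | 1          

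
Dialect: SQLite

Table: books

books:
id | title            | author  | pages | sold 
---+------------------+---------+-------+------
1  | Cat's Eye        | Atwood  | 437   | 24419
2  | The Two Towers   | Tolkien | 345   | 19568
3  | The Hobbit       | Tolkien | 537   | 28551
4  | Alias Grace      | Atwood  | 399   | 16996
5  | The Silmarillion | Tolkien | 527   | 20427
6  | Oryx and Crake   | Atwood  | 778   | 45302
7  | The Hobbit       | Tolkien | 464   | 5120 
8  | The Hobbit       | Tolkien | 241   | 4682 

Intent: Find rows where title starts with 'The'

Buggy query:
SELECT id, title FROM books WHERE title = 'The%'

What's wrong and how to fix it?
Bug: '=' compares the literal string including the % character; pattern matching needs LIKE

Fix: Replace '=' with LIKE so 'The%' is treated as a pattern

Corrected query:
SELECT id, title FROM books WHERE title LIKE 'The%'

Result:
id | title           
---+-----------------
2  | The Two Towers  
3  | The Hobbit      
5  | The Silmarillion
7  | The Hobbit      
8  | The Hobbit      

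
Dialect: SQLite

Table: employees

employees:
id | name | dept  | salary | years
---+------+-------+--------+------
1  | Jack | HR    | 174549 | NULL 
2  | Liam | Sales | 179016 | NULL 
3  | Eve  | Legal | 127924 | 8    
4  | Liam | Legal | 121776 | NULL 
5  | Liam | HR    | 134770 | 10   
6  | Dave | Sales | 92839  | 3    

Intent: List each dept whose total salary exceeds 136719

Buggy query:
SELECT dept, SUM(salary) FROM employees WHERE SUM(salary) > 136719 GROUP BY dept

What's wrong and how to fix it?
Bug: WHERE runs before GROUP BY, so aggregates aren't available there

Fix: Use HAVING (which filters groups after aggregation) instead of WHERE

Corrected query:
SELECT dept, SUM(salary) FROM employees GROUP BY dept HAVING SUM(salary) > 136719

Result:
dept  | SUM(salary)
------+------------
HR    | 309319     
Legal | 249700     
Sales | 271855     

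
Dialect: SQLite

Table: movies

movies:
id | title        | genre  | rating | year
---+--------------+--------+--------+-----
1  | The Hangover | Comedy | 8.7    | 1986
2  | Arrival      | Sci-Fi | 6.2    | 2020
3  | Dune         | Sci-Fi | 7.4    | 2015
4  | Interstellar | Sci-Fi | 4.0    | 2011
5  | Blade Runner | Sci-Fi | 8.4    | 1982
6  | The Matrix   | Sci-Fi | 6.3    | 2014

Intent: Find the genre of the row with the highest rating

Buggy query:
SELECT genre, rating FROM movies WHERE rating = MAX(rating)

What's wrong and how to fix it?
Bug: WHERE is evaluated per row; an aggregate over the whole table isn't defined there

Fix: Use a subquery: WHERE rating = (SELECT MAX(rating) FROM movies)

Corrected query:
SELECT genre, rating FROM movies WHERE rating = (SELECT MAX(rating) FROM movies)

Result:
genre  | rating
-------+-------
Comedy | 8.7   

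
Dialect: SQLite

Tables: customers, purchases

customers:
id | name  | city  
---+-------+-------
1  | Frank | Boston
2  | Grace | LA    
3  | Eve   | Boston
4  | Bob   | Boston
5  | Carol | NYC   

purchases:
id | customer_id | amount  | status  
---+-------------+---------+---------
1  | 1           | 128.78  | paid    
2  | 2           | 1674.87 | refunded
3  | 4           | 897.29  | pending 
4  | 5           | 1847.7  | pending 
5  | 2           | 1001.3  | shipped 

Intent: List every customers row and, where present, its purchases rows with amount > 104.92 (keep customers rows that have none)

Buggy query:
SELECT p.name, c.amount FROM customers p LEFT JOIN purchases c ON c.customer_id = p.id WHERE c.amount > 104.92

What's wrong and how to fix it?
Bug: A WHERE condition on the right-hand table after LEFT JOIN drops unmatched parents

Fix: Move the right-table condition into the ON clause so unmatched parents are kept

Corrected query:
SELECT p.name, c.amount FROM customers p LEFT JOIN purchases c ON c.customer_id = p.id AND c.amount > 104.92

Result:
name  | amount 
------+--------
Frank | 128.78 
Grace | 1001.3 
Grace | 1674.87
Eve   | NULL   
Bob   | 897.29 
Carol | 1847.7 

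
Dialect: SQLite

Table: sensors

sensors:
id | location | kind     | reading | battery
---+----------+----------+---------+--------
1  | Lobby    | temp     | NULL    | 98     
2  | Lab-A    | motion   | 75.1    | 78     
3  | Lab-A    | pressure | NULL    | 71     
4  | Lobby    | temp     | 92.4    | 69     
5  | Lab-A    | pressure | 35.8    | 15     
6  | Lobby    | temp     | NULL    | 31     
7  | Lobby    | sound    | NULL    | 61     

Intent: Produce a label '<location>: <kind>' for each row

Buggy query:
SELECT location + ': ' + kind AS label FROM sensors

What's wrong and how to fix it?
Bug: SQLite uses || for string concatenation; + coerces text to numbers (yielding 0)

Fix: Replace + with || to concatenate text

Corrected query:
SELECT location || ': ' || kind AS label FROM sensors

Result:
label          
---------------
Lobby: temp    
Lab-A: motion  
Lab-A: pressure
Lobby: temp    
Lab-A: pressure
Lobby: temp    
Lobby: sound   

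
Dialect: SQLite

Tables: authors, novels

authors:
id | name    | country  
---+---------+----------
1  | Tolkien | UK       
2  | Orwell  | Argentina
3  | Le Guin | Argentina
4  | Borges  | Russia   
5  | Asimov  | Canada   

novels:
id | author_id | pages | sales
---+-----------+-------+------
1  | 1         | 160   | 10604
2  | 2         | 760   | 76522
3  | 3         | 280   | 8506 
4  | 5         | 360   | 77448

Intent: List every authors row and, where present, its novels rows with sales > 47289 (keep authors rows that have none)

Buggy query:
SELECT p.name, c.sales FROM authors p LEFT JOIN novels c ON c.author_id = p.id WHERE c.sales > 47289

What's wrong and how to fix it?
Bug: A WHERE condition on the right-hand table after LEFT JOIN drops unmatched parents

Fix: Put 'c.sales > 47289' in the JOIN's ON clause instead of WHERE

Corrected query:
SELECT p.name, c.sales FROM authors p LEFT JOIN novels c ON c.author_id = p.id AND c.sales > 47289

Result:
name    | sales
--------+------
Tolkien | NULL 
Orwell  | 76522
Le Guin | NULL 
Borges  | NULL 
Asimov  | 77448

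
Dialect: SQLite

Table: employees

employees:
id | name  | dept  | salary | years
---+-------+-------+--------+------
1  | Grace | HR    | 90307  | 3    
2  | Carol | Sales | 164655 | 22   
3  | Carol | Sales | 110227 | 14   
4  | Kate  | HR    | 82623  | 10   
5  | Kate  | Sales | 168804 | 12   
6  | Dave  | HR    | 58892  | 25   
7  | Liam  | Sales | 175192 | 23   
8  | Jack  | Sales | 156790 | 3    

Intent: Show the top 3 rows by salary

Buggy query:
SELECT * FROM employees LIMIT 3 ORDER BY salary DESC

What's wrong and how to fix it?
Bug: ORDER BY cannot follow LIMIT; LIMIT is the final clause

Fix: Sort with ORDER BY, then apply LIMIT

Corrected query:
SELECT * FROM employees ORDER BY salary DESC LIMIT 3

Result:
id | name  | dept  | salary | years
---+-------+-------+--------+------
7  | Liam  | Sales | 175192 | 23   
5  | Kate  | Sales | 168804 | 12   
2  | Carol | Sales | 164655 | 22   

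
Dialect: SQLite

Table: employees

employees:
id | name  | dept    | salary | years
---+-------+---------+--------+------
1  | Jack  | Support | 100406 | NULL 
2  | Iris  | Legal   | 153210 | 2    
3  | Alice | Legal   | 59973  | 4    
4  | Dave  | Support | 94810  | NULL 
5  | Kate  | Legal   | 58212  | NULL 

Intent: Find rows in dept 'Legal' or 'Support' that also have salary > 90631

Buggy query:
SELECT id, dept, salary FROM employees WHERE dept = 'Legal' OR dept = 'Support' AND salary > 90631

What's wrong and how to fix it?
Bug: AND binds tighter than OR, so this parses as dept = 'Legal' OR (dept = 'Support' AND salary > 90631)

Fix: Group the OR with parentheses (or use IN), then AND the threshold

Corrected query:
SELECT id, dept, salary FROM employees WHERE (dept = 'Legal' OR dept = 'Support') AND salary > 90631

Result:
id | dept    | salary
---+---------+-------
1  | Support | 100406
2  | Legal   | 153210
4  | Support | 94810 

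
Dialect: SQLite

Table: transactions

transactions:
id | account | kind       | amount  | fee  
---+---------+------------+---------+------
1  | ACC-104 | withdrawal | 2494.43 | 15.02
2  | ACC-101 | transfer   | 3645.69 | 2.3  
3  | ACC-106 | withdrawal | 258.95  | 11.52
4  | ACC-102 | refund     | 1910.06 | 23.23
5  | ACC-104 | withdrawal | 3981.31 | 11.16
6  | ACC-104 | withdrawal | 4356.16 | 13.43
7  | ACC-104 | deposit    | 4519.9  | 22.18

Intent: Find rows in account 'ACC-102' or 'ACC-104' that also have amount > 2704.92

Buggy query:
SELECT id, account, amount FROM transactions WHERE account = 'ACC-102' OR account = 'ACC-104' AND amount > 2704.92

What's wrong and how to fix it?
Bug: Without parentheses, AND is evaluated before OR, so the amount filter only applies to the 'ACC-104' branch

Fix: Add parentheses around the OR so the AND applies to both alternatives

Corrected query:
SELECT id, account, amount FROM transactions WHERE (account = 'ACC-102' OR account = 'ACC-104') AND amount > 2704.92

Result:
id | account | amount 
---+---------+--------
5  | ACC-104 | 3981.31
6  | ACC-104 | 4356.16
7  | ACC-104 | 4519.9 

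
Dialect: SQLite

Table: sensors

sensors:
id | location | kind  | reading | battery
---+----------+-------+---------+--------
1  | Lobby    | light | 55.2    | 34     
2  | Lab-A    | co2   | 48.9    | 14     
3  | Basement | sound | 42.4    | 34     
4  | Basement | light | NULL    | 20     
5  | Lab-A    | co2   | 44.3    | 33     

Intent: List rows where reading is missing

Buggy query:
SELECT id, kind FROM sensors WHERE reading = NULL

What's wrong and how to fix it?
Bug: '= NULL' is always unknown in SQL three-valued logic, so no rows match

Fix: Use IS NULL to test for NULL

Corrected query:
SELECT id, kind FROM sensors WHERE reading IS NULL

Result:
id | kind 
---+------
4  | light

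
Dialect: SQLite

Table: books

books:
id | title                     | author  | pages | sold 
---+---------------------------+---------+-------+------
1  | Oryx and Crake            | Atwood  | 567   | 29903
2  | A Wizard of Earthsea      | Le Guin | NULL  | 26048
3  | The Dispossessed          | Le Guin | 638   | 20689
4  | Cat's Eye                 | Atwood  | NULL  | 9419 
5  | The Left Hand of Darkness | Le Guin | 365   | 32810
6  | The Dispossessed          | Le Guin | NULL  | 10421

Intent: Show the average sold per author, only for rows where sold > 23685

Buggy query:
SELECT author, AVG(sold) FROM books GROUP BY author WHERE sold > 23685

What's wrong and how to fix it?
Bug: Row-level WHERE must come before GROUP BY in the clause order

Fix: Move the WHERE clause before GROUP BY

Corrected query:
SELECT author, AVG(sold) FROM books WHERE sold > 23685 GROUP BY author

Result:
author  | AVG(sold)
--------+----------
Atwood  | 29903    
Le Guin | 29429    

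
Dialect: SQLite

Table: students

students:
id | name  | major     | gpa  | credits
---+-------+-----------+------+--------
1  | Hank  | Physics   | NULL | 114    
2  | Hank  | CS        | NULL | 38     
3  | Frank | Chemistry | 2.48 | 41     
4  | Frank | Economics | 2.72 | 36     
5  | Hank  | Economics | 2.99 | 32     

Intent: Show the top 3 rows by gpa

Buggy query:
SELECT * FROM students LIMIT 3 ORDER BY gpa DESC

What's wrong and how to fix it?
Bug: ORDER BY cannot follow LIMIT; LIMIT is the final clause

Fix: Swap the clauses: ORDER BY first, then LIMIT

Corrected query:
SELECT * FROM students ORDER BY gpa DESC LIMIT 3

Result:
id | name  | major     | gpa  | credits
---+-------+-----------+------+--------
5  | Hank  | Economics | 2.99 | 32     
4  | Frank | Economics | 2.72 | 36     
3  | Frank | Chemistry | 2.48 | 41     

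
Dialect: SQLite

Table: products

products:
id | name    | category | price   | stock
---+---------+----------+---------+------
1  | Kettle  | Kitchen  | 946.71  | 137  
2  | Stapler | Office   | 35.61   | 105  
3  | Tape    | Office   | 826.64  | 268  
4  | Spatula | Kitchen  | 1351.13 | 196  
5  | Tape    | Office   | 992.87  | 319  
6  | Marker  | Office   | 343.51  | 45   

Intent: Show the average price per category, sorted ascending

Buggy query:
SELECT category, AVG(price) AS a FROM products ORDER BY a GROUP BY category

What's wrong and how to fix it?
Bug: GROUP BY must precede ORDER BY

Fix: Reorder: SELECT … FROM … GROUP BY … ORDER BY …

Corrected query:
SELECT category, AVG(price) AS a FROM products GROUP BY category ORDER BY a

Result:
category | a       
---------+---------
Office   | 549.6575
Kitchen  | 1148.92 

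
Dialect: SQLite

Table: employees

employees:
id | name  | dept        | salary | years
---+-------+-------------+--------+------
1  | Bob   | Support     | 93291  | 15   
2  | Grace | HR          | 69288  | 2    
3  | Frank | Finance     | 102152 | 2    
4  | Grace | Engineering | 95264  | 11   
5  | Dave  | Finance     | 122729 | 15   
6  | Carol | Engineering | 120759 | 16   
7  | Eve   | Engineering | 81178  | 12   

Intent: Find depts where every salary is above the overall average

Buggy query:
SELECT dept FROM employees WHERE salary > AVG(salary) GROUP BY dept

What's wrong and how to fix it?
Bug: AVG() is an aggregate; it can't sit directly in WHERE

Fix: Use a subquery for AVG and a HAVING MIN(...) filter so the condition holds for every row in the group

Corrected query:
SELECT dept FROM employees GROUP BY dept HAVING MIN(salary) > (SELECT AVG(salary) FROM employees)

Result:
dept   
-------
Finance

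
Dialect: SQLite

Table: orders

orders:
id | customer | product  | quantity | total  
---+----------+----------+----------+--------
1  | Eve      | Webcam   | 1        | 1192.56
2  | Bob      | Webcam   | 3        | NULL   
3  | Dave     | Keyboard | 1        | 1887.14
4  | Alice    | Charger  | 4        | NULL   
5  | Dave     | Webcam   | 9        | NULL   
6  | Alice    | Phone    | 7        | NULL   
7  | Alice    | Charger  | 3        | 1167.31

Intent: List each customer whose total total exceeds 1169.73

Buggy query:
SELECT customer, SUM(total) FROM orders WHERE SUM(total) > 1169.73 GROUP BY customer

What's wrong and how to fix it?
Bug: SUM(total) is an aggregate, but WHERE filters rows before aggregation

Fix: Use HAVING (which filters groups after aggregation) instead of WHERE

Corrected query:
SELECT customer, SUM(total) FROM orders GROUP BY customer HAVING SUM(total) > 1169.73

Result:
customer | SUM(total)
---------+-----------
Dave     | 1887.14   
Eve      | 1192.56   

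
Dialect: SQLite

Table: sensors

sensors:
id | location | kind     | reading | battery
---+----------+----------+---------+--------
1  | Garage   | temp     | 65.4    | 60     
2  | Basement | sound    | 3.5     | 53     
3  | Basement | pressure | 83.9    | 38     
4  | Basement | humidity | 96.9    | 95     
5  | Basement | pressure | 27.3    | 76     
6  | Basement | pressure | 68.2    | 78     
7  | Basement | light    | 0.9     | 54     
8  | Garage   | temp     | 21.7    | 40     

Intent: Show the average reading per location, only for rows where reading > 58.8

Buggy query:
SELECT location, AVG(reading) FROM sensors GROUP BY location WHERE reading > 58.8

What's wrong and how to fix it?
Bug: WHERE cannot follow GROUP BY

Fix: Move the WHERE clause before GROUP BY

Corrected query:
SELECT location, AVG(reading) FROM sensors WHERE reading > 58.8 GROUP BY location

Result:
location | AVG(reading)
---------+-------------
Basement | 83          
Garage   | 65.4        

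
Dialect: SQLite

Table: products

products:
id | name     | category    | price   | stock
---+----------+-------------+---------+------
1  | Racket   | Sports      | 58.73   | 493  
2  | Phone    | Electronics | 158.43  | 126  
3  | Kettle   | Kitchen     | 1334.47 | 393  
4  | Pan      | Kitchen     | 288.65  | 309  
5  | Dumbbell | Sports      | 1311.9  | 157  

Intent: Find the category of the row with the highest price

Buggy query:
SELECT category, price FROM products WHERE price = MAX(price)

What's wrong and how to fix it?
Bug: WHERE is evaluated per row; an aggregate over the whole table isn't defined there

Fix: Use a subquery: WHERE price = (SELECT MAX(price) FROM products)

Corrected query:
SELECT category, price FROM products WHERE price = (SELECT MAX(price) FROM products)

Result:
category | price  
---------+--------
Kitchen  | 1334.47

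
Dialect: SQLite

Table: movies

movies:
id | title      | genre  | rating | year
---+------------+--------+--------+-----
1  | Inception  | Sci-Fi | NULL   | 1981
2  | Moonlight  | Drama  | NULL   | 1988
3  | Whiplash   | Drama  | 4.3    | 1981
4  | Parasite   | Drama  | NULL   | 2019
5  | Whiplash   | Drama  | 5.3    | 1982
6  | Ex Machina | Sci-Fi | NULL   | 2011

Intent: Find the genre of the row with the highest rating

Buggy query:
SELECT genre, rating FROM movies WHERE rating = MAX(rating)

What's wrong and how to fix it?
Bug: WHERE is evaluated per row; an aggregate over the whole table isn't defined there

Fix: Use a subquery: WHERE rating = (SELECT MAX(rating) FROM movies)

Corrected query:
SELECT genre, rating FROM movies WHERE rating = (SELECT MAX(rating) FROM movies)

Result:
genre | rating
------+-------
Drama | 5.3   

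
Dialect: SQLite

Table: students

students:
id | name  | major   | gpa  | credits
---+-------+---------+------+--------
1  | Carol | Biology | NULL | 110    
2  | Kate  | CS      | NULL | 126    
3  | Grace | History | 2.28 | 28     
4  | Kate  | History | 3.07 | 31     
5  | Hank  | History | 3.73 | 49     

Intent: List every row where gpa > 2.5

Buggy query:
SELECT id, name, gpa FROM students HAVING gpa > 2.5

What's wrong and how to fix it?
Bug: This is a non-aggregate query (no GROUP BY, no aggregates), so in SQLite the HAVING clause is invalid here; a row-level condition belongs in WHERE

Fix: Use WHERE for row-level filtering

Corrected query:
SELECT id, name, gpa FROM students WHERE gpa > 2.5

Result:
id | name | gpa 
---+------+-----
4  | Kate | 3.07
5  | Hank | 3.73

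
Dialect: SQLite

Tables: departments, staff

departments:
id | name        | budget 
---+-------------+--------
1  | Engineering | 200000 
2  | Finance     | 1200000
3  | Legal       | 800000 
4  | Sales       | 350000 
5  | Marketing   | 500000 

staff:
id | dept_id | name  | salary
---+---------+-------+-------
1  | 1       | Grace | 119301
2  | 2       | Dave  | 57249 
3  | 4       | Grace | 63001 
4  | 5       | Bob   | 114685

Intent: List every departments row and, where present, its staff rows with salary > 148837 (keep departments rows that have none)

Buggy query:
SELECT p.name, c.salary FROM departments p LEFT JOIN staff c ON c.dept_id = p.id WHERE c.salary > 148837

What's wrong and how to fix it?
Bug: A WHERE condition on the right-hand table after LEFT JOIN drops unmatched parents

Fix: Move the right-table condition into the ON clause so unmatched parents are kept

Corrected query:
SELECT p.name, c.salary FROM departments p LEFT JOIN staff c ON c.dept_id = p.id AND c.salary > 148837

Result:
name        | salary
------------+-------
Engineering | NULL  
Finance     | NULL  
Legal       | NULL  
Sales       | NULL  
Marketing   | NULL  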